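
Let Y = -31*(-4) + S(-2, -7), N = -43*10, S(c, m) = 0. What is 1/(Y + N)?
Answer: -1/306 ≈ -0.0032680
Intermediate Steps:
N = -430
Y = 124 (Y = -31*(-4) + 0 = 124 + 0 = 124)
1/(Y + N) = 1/(124 - 430) = 1/(-306) = -1/306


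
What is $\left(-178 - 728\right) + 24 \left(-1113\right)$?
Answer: $-27618$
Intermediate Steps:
$\left(-178 - 728\right) + 24 \left(-1113\right) = -906 - 26712 = -27618$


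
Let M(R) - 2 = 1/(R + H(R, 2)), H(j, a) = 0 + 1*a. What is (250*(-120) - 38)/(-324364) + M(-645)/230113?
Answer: 2222459579391/23996879961938 ≈ 0.092615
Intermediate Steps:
H(j, a) = a (H(j, a) = 0 + a = a)
M(R) = 2 + 1/(2 + R) (M(R) = 2 + 1/(R + 2) = 2 + 1/(2 + R))
(250*(-120) - 38)/(-324364) + M(-645)/230113 = (250*(-120) - 38)/(-324364) + ((5 + 2*(-645))/(2 - 645))/230113 = (-30000 - 38)*(-1/324364) + ((5 - 1290)/(-643))*(1/230113) = -30038*(-1/324364) - 1/643*(-1285)*(1/230113) = 15019/162182 + (1285/643)*(1/230113) = 15019/162182 + 1285/147962659 = 2222459579391/23996879961938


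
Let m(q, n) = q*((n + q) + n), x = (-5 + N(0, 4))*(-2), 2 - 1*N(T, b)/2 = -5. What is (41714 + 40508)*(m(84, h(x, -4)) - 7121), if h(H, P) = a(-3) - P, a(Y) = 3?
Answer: 91348642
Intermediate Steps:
N(T, b) = 14 (N(T, b) = 4 - 2*(-5) = 4 + 10 = 14)
x = -18 (x = (-5 + 14)*(-2) = 9*(-2) = -18)
h(H, P) = 3 - P
m(q, n) = q*(q + 2*n)
(41714 + 40508)*(m(84, h(x, -4)) - 7121) = (41714 + 40508)*(84*(84 + 2*(3 - 1*(-4))) - 7121) = 82222*(84*(84 + 2*(3 + 4)) - 7121) = 82222*(84*(84 + 2*7) - 7121) = 82222*(84*(84 + 14) - 7121) = 82222*(84*98 - 7121) = 82222*(8232 - 7121) = 82222*1111 = 91348642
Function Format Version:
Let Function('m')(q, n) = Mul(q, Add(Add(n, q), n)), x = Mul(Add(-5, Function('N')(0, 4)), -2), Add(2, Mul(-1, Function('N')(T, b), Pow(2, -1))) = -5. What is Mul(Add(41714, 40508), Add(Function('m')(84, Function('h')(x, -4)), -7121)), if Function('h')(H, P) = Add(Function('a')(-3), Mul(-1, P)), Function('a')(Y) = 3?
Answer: 91348642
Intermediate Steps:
Function('N')(T, b) = 14 (Function('N')(T, b) = Add(4, Mul(-2, -5)) = Add(4, 10) = 14)
x = -18 (x = Mul(Add(-5, 14), -2) = Mul(9, -2) = -18)
Function('h')(H, P) = Add(3, Mul(-1, P))
Function('m')(q, n) = Mul(q, Add(q, Mul(2, n)))
Mul(Add(41714, 40508), Add(Function('m')(84, Function('h')(x, -4)), -7121)) = Mul(Add(41714, 40508), Add(Mul(84, Add(84, Mul(2, Add(3, Mul(-1, -4))))), -7121)) = Mul(82222, Add(Mul(84, Add(84, Mul(2, Add(3, 4)))), -7121)) = Mul(82222, Add(Mul(84, Add(84, Mul(2, 7))), -7121)) = Mul(82222, Add(Mul(84, Add(84, 14)), -7121)) = Mul(82222, Add(Mul(84, 98), -7121)) = Mul(82222, Add(8232, -7121)) = Mul(82222, 1111) = 91348642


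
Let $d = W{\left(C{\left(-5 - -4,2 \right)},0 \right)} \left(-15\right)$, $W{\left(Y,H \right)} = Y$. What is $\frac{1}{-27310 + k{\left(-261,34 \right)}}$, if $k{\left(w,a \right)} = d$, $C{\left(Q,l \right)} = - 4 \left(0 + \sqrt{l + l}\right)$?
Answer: $- \frac{1}{27190} \approx -3.6778 \cdot 10^{-5}$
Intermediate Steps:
$C{\left(Q,l \right)} = - 4 \sqrt{2} \sqrt{l}$ ($C{\left(Q,l \right)} = - 4 \left(0 + \sqrt{2 l}\right) = - 4 \left(0 + \sqrt{2} \sqrt{l}\right) = - 4 \sqrt{2} \sqrt{l}$)
$d = 120$ ($d = - 4 \sqrt{2} \sqrt{2} \left(-15\right) = \left(-8\right) \left(-15\right) = 120$)
$k{\left(w,a \right)} = 120$
$\frac{1}{-27310 + k{\left(-261,34 \right)}} = \frac{1}{-27310 + 120} = \frac{1}{-27190} = - \frac{1}{27190}$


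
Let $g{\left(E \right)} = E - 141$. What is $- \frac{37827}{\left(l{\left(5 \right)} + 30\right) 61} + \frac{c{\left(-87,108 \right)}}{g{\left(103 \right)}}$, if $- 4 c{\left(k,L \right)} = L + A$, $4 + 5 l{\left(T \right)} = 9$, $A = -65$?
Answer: $- \frac{5668391}{287432} \approx -19.721$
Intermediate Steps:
$l{\left(T \right)} = 1$ ($l{\left(T \right)} = - \frac{4}{5} + \frac{1}{5} \cdot 9 = - \frac{4}{5} + \frac{9}{5} = 1$)
$g{\left(E \right)} = -141 + E$ ($g{\left(E \right)} = E - 141 = -141 + E$)
$c{\left(k,L \right)} = \frac{65}{4} - \frac{L}{4}$ ($c{\left(k,L \right)} = - \frac{L - 65}{4} = - \frac{-65 + L}{4} = \frac{65}{4} - \frac{L}{4}$)
$- \frac{37827}{\left(l{\left(5 \right)} + 30\right) 61} + \frac{c{\left(-87,108 \right)}}{g{\left(103 \right)}} = - \frac{37827}{\left(1 + 30\right) 61} + \frac{\frac{65}{4} - 27}{-141 + 103} = - \frac{37827}{31 \cdot 61} + \frac{\frac{65}{4} - 27}{-38} = - \frac{37827}{1891} - - \frac{43}{152} = \left(-37827\right) \frac{1}{1891} + \frac{43}{152} = - \frac{37827}{1891} + \frac{43}{152} = - \frac{5668391}{287432}$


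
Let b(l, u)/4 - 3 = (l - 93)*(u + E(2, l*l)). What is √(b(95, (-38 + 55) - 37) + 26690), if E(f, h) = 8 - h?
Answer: 3*I*√5066 ≈ 213.53*I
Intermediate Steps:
b(l, u) = 12 + 4*(-93 + l)*(8 + u - l²) (b(l, u) = 12 + 4*((l - 93)*(u + (8 - l*l))) = 12 + 4*((-93 + l)*(u + (8 - l²))) = 12 + 4*((-93 + l)*(8 + u - l²)) = 12 + 4*(-93 + l)*(8 + u - l²))
√(b(95, (-38 + 55) - 37) + 26690) = √((-2964 - 372*((-38 + 55) - 37) + 372*95² - 4*95*(-8 + 95²) + 4*95*((-38 + 55) - 37)) + 26690) = √((-2964 - 372*(17 - 37) + 372*9025 - 4*95*(-8 + 9025) + 4*95*(17 - 37)) + 26690) = √((-2964 - 372*(-20) + 3357300 - 4*95*9017 + 4*95*(-20)) + 26690) = √((-2964 + 7440 + 3357300 - 3426460 - 7600) + 26690) = √(-72284 + 26690) = √(-45594) = 3*I*√5066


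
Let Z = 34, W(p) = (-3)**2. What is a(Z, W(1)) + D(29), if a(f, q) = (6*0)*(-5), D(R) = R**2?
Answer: 841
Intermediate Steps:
W(p) = 9
a(f, q) = 0 (a(f, q) = 0*(-5) = 0)
a(Z, W(1)) + D(29) = 0 + 29**2 = 0 + 841 = 841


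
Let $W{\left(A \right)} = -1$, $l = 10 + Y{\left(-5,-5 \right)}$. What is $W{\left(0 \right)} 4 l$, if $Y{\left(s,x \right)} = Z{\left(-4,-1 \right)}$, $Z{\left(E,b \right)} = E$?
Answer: $-24$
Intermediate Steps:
$Y{\left(s,x \right)} = -4$
$l = 6$ ($l = 10 - 4 = 6$)
$W{\left(0 \right)} 4 l = \left(-1\right) 4 \cdot 6 = \left(-4\right) 6 = -24$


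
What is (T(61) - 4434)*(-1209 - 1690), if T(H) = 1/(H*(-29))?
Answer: 22739022553/1769 ≈ 1.2854e+7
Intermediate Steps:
T(H) = -1/(29*H) (T(H) = -1/29/H = -1/(29*H))
(T(61) - 4434)*(-1209 - 1690) = (-1/29/61 - 4434)*(-1209 - 1690) = (-1/29*1/61 - 4434)*(-2899) = (-1/1769 - 4434)*(-2899) = -7843747/1769*(-2899) = 22739022553/1769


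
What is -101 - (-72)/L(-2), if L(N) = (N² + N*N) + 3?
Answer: -1039/11 ≈ -94.455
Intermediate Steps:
L(N) = 3 + 2*N² (L(N) = (N² + N²) + 3 = 2*N² + 3 = 3 + 2*N²)
-101 - (-72)/L(-2) = -101 - (-72)/(3 + 2*(-2)²) = -101 - (-72)/(3 + 2*4) = -101 - (-72)/(3 + 8) = -101 - (-72)/11 = -101 - 1*(-72/11) = -101 + 72/11 = -1039/11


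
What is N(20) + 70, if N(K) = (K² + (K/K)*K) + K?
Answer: 510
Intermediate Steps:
N(K) = K² + 2*K (N(K) = (K² + 1*K) + K = (K² + K) + K = (K + K²) + K = K² + 2*K)
N(20) + 70 = 20*(2 + 20) + 70 = 20*22 + 70 = 440 + 70 = 510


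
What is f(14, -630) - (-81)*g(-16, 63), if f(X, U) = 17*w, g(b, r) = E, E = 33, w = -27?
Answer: 2214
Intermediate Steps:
g(b, r) = 33
f(X, U) = -459 (f(X, U) = 17*(-27) = -459)
f(14, -630) - (-81)*g(-16, 63) = -459 - (-81)*33 = -459 - 1*(-2673) = -459 + 2673 = 2214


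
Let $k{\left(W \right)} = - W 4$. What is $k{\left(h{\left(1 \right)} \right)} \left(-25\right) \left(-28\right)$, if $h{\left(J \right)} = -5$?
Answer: $14000$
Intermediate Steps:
$k{\left(W \right)} = - 4 W$
$k{\left(h{\left(1 \right)} \right)} \left(-25\right) \left(-28\right) = \left(-4\right) \left(-5\right) \left(-25\right) \left(-28\right) = 20 \left(-25\right) \left(-28\right) = \left(-500\right) \left(-28\right) = 14000$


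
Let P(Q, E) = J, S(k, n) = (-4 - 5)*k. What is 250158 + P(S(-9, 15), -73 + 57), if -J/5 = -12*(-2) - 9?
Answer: 250083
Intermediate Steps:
S(k, n) = -9*k
J = -75 (J = -5*(-12*(-2) - 9) = -5*(24 - 9) = -5*15 = -75)
P(Q, E) = -75
250158 + P(S(-9, 15), -73 + 57) = 250158 - 75 = 250083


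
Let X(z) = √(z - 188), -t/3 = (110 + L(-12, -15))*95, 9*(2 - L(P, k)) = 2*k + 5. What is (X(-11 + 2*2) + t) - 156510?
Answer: -567665/3 + I*√195 ≈ -1.8922e+5 + 13.964*I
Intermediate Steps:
L(P, k) = 13/9 - 2*k/9 (L(P, k) = 2 - (2*k + 5)/9 = 2 - (5 + 2*k)/9 = 2 + (-5/9 - 2*k/9) = 13/9 - 2*k/9)
t = -98135/3 (t = -3*(110 + (13/9 - 2/9*(-15)))*95 = -3*(110 + (13/9 + 10/3))*95 = -3*(110 + 43/9)*95 = -1033*95/3 = -3*98135/9 = -98135/3 ≈ -32712.)
X(z) = √(-188 + z)
(X(-11 + 2*2) + t) - 156510 = (√(-188 + (-11 + 2*2)) - 98135/3) - 156510 = (√(-188 + (-11 + 4)) - 98135/3) - 156510 = (√(-188 - 7) - 98135/3) - 156510 = (√(-195) - 98135/3) - 156510 = (I*√195 - 98135/3) - 156510 = (-98135/3 + I*√195) - 156510 = -567665/3 + I*√195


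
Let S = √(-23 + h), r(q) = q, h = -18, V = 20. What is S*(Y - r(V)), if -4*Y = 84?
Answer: -41*I*√41 ≈ -262.53*I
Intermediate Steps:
Y = -21 (Y = -¼*84 = -21)
S = I*√41 (S = √(-23 - 18) = √(-41) = I*√41 ≈ 6.4031*I)
S*(Y - r(V)) = (I*√41)*(-21 - 1*20) = (I*√41)*(-21 - 20) = (I*√41)*(-41) = -41*I*√41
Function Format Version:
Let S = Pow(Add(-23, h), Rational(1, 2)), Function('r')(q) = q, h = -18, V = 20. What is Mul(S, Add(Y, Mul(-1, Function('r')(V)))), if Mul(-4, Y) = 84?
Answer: Mul(-41, I, Pow(41, Rational(1, 2))) ≈ Mul(-262.53, I)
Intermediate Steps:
Y = -21 (Y = Mul(Rational(-1, 4), 84) = -21)
S = Mul(I, Pow(41, Rational(1, 2))) (S = Pow(Add(-23, -18), Rational(1, 2)) = Pow(-41, Rational(1, 2)) = Mul(I, Pow(41, Rational(1, 2))) ≈ Mul(6.4031, I))
Mul(S, Add(Y, Mul(-1, Function('r')(V)))) = Mul(Mul(I, Pow(41, Rational(1, 2))), Add(-21, Mul(-1, 20))) = Mul(Mul(I, Pow(41, Rational(1, 2))), Add(-21, -20)) = Mul(Mul(I, Pow(41, Rational(1, 2))), -41) = Mul(-41, I, Pow(41, Rational(1, 2)))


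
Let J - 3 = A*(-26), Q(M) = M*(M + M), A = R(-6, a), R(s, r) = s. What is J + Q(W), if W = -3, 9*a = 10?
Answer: 177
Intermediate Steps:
a = 10/9 (a = (⅑)*10 = 10/9 ≈ 1.1111)
A = -6
Q(M) = 2*M² (Q(M) = M*(2*M) = 2*M²)
J = 159 (J = 3 - 6*(-26) = 3 + 156 = 159)
J + Q(W) = 159 + 2*(-3)² = 159 + 2*9 = 159 + 18 = 177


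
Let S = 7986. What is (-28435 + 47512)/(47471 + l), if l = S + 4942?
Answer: 6359/20133 ≈ 0.31585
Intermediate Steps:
l = 12928 (l = 7986 + 4942 = 12928)
(-28435 + 47512)/(47471 + l) = (-28435 + 47512)/(47471 + 12928) = 19077/60399 = 19077*(1/60399) = 6359/20133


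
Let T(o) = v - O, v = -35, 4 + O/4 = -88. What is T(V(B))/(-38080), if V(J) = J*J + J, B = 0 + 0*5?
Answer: -333/38080 ≈ -0.0087447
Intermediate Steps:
O = -368 (O = -16 + 4*(-88) = -16 - 352 = -368)
B = 0 (B = 0 + 0 = 0)
V(J) = J + J**2 (V(J) = J**2 + J = J + J**2)
T(o) = 333 (T(o) = -35 - 1*(-368) = -35 + 368 = 333)
T(V(B))/(-38080) = 333/(-38080) = 333*(-1/38080) = -333/38080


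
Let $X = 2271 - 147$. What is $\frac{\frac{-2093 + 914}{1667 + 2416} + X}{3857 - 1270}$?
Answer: $\frac{2890371}{3520907} \approx 0.82092$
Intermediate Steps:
$X = 2124$ ($X = 2271 - 147 = 2124$)
$\frac{\frac{-2093 + 914}{1667 + 2416} + X}{3857 - 1270} = \frac{\frac{-2093 + 914}{1667 + 2416} + 2124}{3857 - 1270} = \frac{- \frac{1179}{4083} + 2124}{2587} = \left(\left(-1179\right) \frac{1}{4083} + 2124\right) \frac{1}{2587} = \left(- \frac{393}{1361} + 2124\right) \frac{1}{2587} = \frac{2890371}{1361} \cdot \frac{1}{2587} = \frac{2890371}{3520907}$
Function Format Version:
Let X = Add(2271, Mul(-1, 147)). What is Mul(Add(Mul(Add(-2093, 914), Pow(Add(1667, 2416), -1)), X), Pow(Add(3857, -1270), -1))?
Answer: Rational(2890371, 3520907) ≈ 0.82092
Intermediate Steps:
X = 2124 (X = Add(2271, -147) = 2124)
Mul(Add(Mul(Add(-2093, 914), Pow(Add(1667, 2416), -1)), X), Pow(Add(3857, -1270), -1)) = Mul(Add(Mul(Add(-2093, 914), Pow(Add(1667, 2416), -1)), 2124), Pow(Add(3857, -1270), -1)) = Mul(Add(Mul(-1179, Pow(4083, -1)), 2124), Pow(2587, -1)) = Mul(Add(Mul(-1179, Rational(1, 4083)), 2124), Rational(1, 2587)) = Mul(Add(Rational(-393, 1361), 2124), Rational(1, 2587)) = Mul(Rational(2890371, 1361), Rational(1, 2587)) = Rational(2890371, 3520907)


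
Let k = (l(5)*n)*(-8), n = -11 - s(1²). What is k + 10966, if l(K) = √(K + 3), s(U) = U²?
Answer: 10966 + 192*√2 ≈ 11238.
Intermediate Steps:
l(K) = √(3 + K)
n = -12 (n = -11 - (1²)² = -11 - 1*1² = -11 - 1*1 = -11 - 1 = -12)
k = 192*√2 (k = (√(3 + 5)*(-12))*(-8) = (√8*(-12))*(-8) = ((2*√2)*(-12))*(-8) = -24*√2*(-8) = 192*√2 ≈ 271.53)
k + 10966 = 192*√2 + 10966 = 10966 + 192*√2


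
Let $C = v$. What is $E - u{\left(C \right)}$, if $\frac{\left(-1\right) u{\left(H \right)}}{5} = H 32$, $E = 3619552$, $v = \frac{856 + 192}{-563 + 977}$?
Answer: $\frac{749331104}{207} \approx 3.62 \cdot 10^{6}$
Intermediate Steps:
$v = \frac{524}{207}$ ($v = \frac{1048}{414} = 1048 \cdot \frac{1}{414} = \frac{524}{207} \approx 2.5314$)
$C = \frac{524}{207} \approx 2.5314$
$u{\left(H \right)} = - 160 H$ ($u{\left(H \right)} = - 5 H 32 = - 5 \cdot 32 H = - 160 H$)
$E - u{\left(C \right)} = 3619552 - \left(-160\right) \frac{524}{207} = 3619552 - - \frac{83840}{207} = 3619552 + \frac{83840}{207} = \frac{749331104}{207}$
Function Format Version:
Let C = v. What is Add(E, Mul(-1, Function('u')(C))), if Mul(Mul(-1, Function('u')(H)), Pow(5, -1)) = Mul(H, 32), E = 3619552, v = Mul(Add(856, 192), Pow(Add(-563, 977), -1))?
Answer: Rational(749331104, 207) ≈ 3.6200e+6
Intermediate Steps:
v = Rational(524, 207) (v = Mul(1048, Pow(414, -1)) = Mul(1048, Rational(1, 414)) = Rational(524, 207) ≈ 2.5314)
C = Rational(524, 207) ≈ 2.5314
Function('u')(H) = Mul(-160, H) (Function('u')(H) = Mul(-5, Mul(H, 32)) = Mul(-5, Mul(32, H)) = Mul(-160, H))
Add(E, Mul(-1, Function('u')(C))) = Add(3619552, Mul(-1, Mul(-160, Rational(524, 207)))) = Add(3619552, Mul(-1, Rational(-83840, 207))) = Add(3619552, Rational(83840, 207)) = Rational(749331104, 207)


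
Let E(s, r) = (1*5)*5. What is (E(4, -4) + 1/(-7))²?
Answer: 30276/49 ≈ 617.88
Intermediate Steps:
E(s, r) = 25 (E(s, r) = 5*5 = 25)
(E(4, -4) + 1/(-7))² = (25 + 1/(-7))² = (25 - ⅐)² = (174/7)² = 30276/49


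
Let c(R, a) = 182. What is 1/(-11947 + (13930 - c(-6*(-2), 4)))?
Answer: 1/1801 ≈ 0.00055525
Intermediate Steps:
1/(-11947 + (13930 - c(-6*(-2), 4))) = 1/(-11947 + (13930 - 1*182)) = 1/(-11947 + (13930 - 182)) = 1/(-11947 + 13748) = 1/1801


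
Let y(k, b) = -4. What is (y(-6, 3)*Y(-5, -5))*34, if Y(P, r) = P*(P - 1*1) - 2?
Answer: -3808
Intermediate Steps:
Y(P, r) = -2 + P*(-1 + P) (Y(P, r) = P*(P - 1) - 2 = P*(-1 + P) - 2 = -2 + P*(-1 + P))
(y(-6, 3)*Y(-5, -5))*34 = -4*(-2 + (-5)² - 1*(-5))*34 = -4*(-2 + 25 + 5)*34 = -4*28*34 = -112*34 = -3808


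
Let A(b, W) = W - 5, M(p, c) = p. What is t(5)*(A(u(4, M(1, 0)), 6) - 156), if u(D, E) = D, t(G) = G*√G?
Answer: -775*√5 ≈ -1733.0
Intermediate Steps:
t(G) = G^(3/2)
A(b, W) = -5 + W
t(5)*(A(u(4, M(1, 0)), 6) - 156) = 5^(3/2)*((-5 + 6) - 156) = (5*√5)*(1 - 156) = (5*√5)*(-155) = -775*√5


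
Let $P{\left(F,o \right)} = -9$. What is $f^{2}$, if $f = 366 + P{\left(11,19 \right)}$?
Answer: $127449$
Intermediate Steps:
$f = 357$ ($f = 366 - 9 = 357$)
$f^{2} = 357^{2} = 127449$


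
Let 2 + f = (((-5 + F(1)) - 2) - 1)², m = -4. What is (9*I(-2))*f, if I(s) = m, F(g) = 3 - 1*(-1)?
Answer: -504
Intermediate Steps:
F(g) = 4 (F(g) = 3 + 1 = 4)
I(s) = -4
f = 14 (f = -2 + (((-5 + 4) - 2) - 1)² = -2 + ((-1 - 2) - 1)² = -2 + (-3 - 1)² = -2 + (-4)² = -2 + 16 = 14)
(9*I(-2))*f = (9*(-4))*14 = -36*14 = -504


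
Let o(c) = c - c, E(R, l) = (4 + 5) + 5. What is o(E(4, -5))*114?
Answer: 0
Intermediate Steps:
E(R, l) = 14 (E(R, l) = 9 + 5 = 14)
o(c) = 0
o(E(4, -5))*114 = 0*114 = 0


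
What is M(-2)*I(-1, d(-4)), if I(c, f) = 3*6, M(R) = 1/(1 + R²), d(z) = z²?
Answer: 18/5 ≈ 3.6000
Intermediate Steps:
I(c, f) = 18
M(-2)*I(-1, d(-4)) = 18/(1 + (-2)²) = 18/(1 + 4) = 18/5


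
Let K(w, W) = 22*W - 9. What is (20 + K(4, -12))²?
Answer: 64009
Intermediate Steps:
K(w, W) = -9 + 22*W
(20 + K(4, -12))² = (20 + (-9 + 22*(-12)))² = (20 + (-9 - 264))² = (20 - 273)² = (-253)² = 64009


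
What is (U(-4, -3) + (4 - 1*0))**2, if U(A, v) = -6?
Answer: 4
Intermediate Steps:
(U(-4, -3) + (4 - 1*0))**2 = (-6 + (4 - 1*0))**2 = (-6 + (4 + 0))**2 = (-6 + 4)**2 = (-2)**2 = 4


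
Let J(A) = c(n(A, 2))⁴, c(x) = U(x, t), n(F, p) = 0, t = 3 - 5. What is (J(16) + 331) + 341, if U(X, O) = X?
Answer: 672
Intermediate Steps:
t = -2
c(x) = x
J(A) = 0 (J(A) = 0⁴ = 0)
(J(16) + 331) + 341 = (0 + 331) + 341 = 331 + 341 = 672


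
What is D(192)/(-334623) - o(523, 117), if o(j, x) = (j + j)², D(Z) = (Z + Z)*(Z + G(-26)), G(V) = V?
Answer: -122038814004/111541 ≈ -1.0941e+6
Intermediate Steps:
D(Z) = 2*Z*(-26 + Z) (D(Z) = (Z + Z)*(Z - 26) = (2*Z)*(-26 + Z) = 2*Z*(-26 + Z))
o(j, x) = 4*j² (o(j, x) = (2*j)² = 4*j²)
D(192)/(-334623) - o(523, 117) = (2*192*(-26 + 192))/(-334623) - 4*523² = (2*192*166)*(-1/334623) - 4*273529 = 63744*(-1/334623) - 1*1094116 = -21248/111541 - 1094116 = -122038814004/111541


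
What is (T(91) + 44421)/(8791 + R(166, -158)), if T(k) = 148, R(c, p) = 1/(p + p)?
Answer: 14083804/2777955 ≈ 5.0698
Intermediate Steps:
R(c, p) = 1/(2*p)
(T(91) + 44421)/(8791 + R(166, -158)) = (148 + 44421)/(8791 + (½)/(-158)) = 44569/(8791 + (½)*(-1/158)) = 44569/(8791 - 1/316) = 44569/(2777955/316) = 44569*(316/2777955) = 14083804/2777955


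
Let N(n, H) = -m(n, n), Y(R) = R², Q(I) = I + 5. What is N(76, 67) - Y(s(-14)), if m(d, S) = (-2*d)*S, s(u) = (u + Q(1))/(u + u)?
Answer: 566044/49 ≈ 11552.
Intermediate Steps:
Q(I) = 5 + I
s(u) = (6 + u)/(2*u) (s(u) = (u + (5 + 1))/(u + u) = (u + 6)/((2*u)) = (6 + u)*(1/(2*u)) = (6 + u)/(2*u))
m(d, S) = -2*S*d
N(n, H) = 2*n² (N(n, H) = -(-2)*n*n = -(-2)*n² = 2*n²)
N(76, 67) - Y(s(-14)) = 2*76² - ((½)*(6 - 14)/(-14))² = 2*5776 - ((½)*(-1/14)*(-8))² = 11552 - (2/7)² = 11552 - 1*4/49 = 11552 - 4/49 = 566044/49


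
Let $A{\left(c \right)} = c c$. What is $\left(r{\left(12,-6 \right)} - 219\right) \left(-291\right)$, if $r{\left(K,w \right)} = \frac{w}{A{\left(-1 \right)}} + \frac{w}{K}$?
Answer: $\frac{131241}{2} \approx 65621.0$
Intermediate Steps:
$A{\left(c \right)} = c^{2}$
$r{\left(K,w \right)} = w + \frac{w}{K}$ ($r{\left(K,w \right)} = \frac{w}{\left(-1\right)^{2}} + \frac{w}{K} = \frac{w}{1} + \frac{w}{K} = w 1 + \frac{w}{K} = w + \frac{w}{K}$)
$\left(r{\left(12,-6 \right)} - 219\right) \left(-291\right) = \left(\left(-6 - \frac{6}{12}\right) - 219\right) \left(-291\right) = \left(\left(-6 - \frac{1}{2}\right) - 219\right) \left(-291\right) = \left(- \frac{13}{2} - 219\right) \left(-291\right) = \left(- \frac{451}{2}\right) \left(-291\right) = \frac{131241}{2}$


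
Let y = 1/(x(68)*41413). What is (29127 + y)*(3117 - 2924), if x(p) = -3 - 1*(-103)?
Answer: 23280363504493/4141300 ≈ 5.6215e+6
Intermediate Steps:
x(p) = 100 (x(p) = -3 + 103 = 100)
y = 1/4141300 (y = 1/(100*41413) = (1/100)*(1/41413) = 1/4141300 ≈ 2.4147e-7)
(29127 + y)*(3117 - 2924) = (29127 + 1/4141300)*(3117 - 2924) = (120623645101/4141300)*193 = 23280363504493/4141300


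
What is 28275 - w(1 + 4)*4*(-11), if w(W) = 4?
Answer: 28451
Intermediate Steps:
28275 - w(1 + 4)*4*(-11) = 28275 - 4*4*(-11) = 28275 - 16*(-11) = 28275 - 1*(-176) = 28275 + 176 = 28451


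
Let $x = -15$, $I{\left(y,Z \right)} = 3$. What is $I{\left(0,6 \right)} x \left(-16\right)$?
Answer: $720$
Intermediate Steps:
$I{\left(0,6 \right)} x \left(-16\right) = 3 \left(-15\right) \left(-16\right) = \left(-45\right) \left(-16\right) = 720$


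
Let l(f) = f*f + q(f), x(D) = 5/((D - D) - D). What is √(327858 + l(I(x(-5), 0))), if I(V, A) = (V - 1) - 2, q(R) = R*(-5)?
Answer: 8*√5123 ≈ 572.60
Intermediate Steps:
q(R) = -5*R
x(D) = -5/D (x(D) = 5/(0 - D) = 5/((-D)) = 5*(-1/D) = -5/D)
I(V, A) = -3 + V (I(V, A) = (-1 + V) - 2 = -3 + V)
l(f) = f² - 5*f (l(f) = f*f - 5*f = f² - 5*f)
√(327858 + l(I(x(-5), 0))) = √(327858 + (-3 - 5/(-5))*(-5 + (-3 - 5/(-5)))) = √(327858 + (-3 - 5*(-⅕))*(-5 + (-3 - 5*(-⅕)))) = √(327858 + (-3 + 1)*(-5 + (-3 + 1))) = √(327858 - 2*(-5 - 2)) = √(327858 - 2*(-7)) = √(327858 + 14) = √327872 = 8*√5123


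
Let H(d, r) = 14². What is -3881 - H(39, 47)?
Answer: -4077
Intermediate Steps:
H(d, r) = 196
-3881 - H(39, 47) = -3881 - 1*196 = -3881 - 196 = -4077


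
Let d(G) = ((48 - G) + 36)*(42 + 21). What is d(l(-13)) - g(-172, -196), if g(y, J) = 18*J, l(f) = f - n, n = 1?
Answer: 9702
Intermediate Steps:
l(f) = -1 + f (l(f) = f - 1*1 = f - 1 = -1 + f)
d(G) = 5292 - 63*G (d(G) = (84 - G)*63 = 5292 - 63*G)
d(l(-13)) - g(-172, -196) = (5292 - 63*(-1 - 13)) - 18*(-196) = (5292 - 63*(-14)) - 1*(-3528) = (5292 + 882) + 3528 = 6174 + 3528 = 9702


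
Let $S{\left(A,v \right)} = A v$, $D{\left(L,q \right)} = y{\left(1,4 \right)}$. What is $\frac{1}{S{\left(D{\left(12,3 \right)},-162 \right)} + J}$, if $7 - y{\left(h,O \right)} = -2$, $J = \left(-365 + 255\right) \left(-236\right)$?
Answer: $\frac{1}{24502} \approx 4.0813 \cdot 10^{-5}$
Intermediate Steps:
$J = 25960$ ($J = \left(-110\right) \left(-236\right) = 25960$)
$y{\left(h,O \right)} = 9$ ($y{\left(h,O \right)} = 7 - -2 = 7 + 2 = 9$)
$D{\left(L,q \right)} = 9$
$\frac{1}{S{\left(D{\left(12,3 \right)},-162 \right)} + J} = \frac{1}{9 \left(-162\right) + 25960} = \frac{1}{-1458 + 25960} = \frac{1}{24502}$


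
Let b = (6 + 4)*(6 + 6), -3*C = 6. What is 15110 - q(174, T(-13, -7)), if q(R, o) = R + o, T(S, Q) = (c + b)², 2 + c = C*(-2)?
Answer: 52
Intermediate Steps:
C = -2 (C = -⅓*6 = -2)
c = 2 (c = -2 - 2*(-2) = -2 + 4 = 2)
b = 120 (b = 10*12 = 120)
T(S, Q) = 14884 (T(S, Q) = (2 + 120)² = 122² = 14884)
15110 - q(174, T(-13, -7)) = 15110 - (174 + 14884) = 15110 - 1*15058 = 15110 - 15058 = 52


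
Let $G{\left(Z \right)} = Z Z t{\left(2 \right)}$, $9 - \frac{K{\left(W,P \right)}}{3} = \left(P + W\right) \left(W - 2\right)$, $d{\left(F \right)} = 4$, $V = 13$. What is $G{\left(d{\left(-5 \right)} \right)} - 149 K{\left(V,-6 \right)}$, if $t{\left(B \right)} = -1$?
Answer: $30380$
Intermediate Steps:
$K{\left(W,P \right)} = 27 - 3 \left(-2 + W\right) \left(P + W\right)$ ($K{\left(W,P \right)} = 27 - 3 \left(P + W\right) \left(W - 2\right) = 27 - 3 \left(P + W\right) \left(-2 + W\right) = 27 - 3 \left(-2 + W\right) \left(P + W\right)$)
$G{\left(Z \right)} = - Z^{2}$ ($G{\left(Z \right)} = Z Z \left(-1\right) = Z^{2} \left(-1\right) = - Z^{2}$)
$G{\left(d{\left(-5 \right)} \right)} - 149 K{\left(V,-6 \right)} = - 4^{2} - 149 \left(27 - 3 \cdot 13^{2} + 6 \left(-6\right) + 6 \cdot 13 - \left(-18\right) 13\right) = \left(-1\right) 16 - 149 \left(27 - 507 - 36 + 78 + 234\right) = -16 - 149 \left(27 - 507 - 36 + 78 + 234\right) = -16 - -30396 = -16 + 30396 = 30380$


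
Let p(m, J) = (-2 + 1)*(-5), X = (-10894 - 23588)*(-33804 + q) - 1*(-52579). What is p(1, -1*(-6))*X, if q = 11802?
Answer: 3793627715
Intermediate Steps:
X = 758725543 (X = (-10894 - 23588)*(-33804 + 11802) - 1*(-52579) = -34482*(-22002) + 52579 = 758672964 + 52579 = 758725543)
p(m, J) = 5 (p(m, J) = -1*(-5) = 5)
p(1, -1*(-6))*X = 5*758725543 = 3793627715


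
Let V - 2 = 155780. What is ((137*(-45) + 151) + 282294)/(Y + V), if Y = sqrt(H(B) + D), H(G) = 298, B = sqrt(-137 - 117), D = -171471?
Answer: 43039450960/24268202697 - 276280*I*sqrt(171173)/24268202697 ≈ 1.7735 - 0.0047101*I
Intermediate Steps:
B = I*sqrt(254) (B = sqrt(-254) = I*sqrt(254) ≈ 15.937*I)
V = 155782 (V = 2 + 155780 = 155782)
Y = I*sqrt(171173) (Y = sqrt(298 - 171471) = sqrt(-171173) = I*sqrt(171173) ≈ 413.73*I)
((137*(-45) + 151) + 282294)/(Y + V) = ((137*(-45) + 151) + 282294)/(I*sqrt(171173) + 155782) = ((-6165 + 151) + 282294)/(155782 + I*sqrt(171173)) = (-6014 + 282294)/(155782 + I*sqrt(171173)) = 276280/(155782 + I*sqrt(171173))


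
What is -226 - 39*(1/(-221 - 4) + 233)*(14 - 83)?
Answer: 15669126/25 ≈ 6.2677e+5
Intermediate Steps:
-226 - 39*(1/(-221 - 4) + 233)*(14 - 83) = -226 - 39*(1/(-225) + 233)*(-69) = -226 - 39*(-1/225 + 233)*(-69) = -226 - 681512*(-69)/75 = -226 - 39*(-1205752/75) = -226 + 15674776/25 = 15669126/25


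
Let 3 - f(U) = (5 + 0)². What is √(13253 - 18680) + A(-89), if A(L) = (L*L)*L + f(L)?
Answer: -704991 + 9*I*√67 ≈ -7.0499e+5 + 73.668*I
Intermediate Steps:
f(U) = -22 (f(U) = 3 - (5 + 0)² = 3 - 1*5² = 3 - 1*25 = 3 - 25 = -22)
A(L) = -22 + L³ (A(L) = (L*L)*L - 22 = L²*L - 22 = L³ - 22 = -22 + L³)
√(13253 - 18680) + A(-89) = √(13253 - 18680) + (-22 + (-89)³) = √(-5427) + (-22 - 704969) = 9*I*√67 - 704991 = -704991 + 9*I*√67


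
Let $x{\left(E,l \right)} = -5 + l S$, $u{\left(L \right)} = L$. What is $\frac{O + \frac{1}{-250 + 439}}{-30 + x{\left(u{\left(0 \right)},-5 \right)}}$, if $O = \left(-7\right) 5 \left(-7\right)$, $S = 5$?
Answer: $- \frac{23153}{5670} \approx -4.0834$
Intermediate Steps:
$x{\left(E,l \right)} = -5 + 5 l$ ($x{\left(E,l \right)} = -5 + l 5 = -5 + 5 l$)
$O = 245$ ($O = \left(-35\right) \left(-7\right) = 245$)
$\frac{O + \frac{1}{-250 + 439}}{-30 + x{\left(u{\left(0 \right)},-5 \right)}} = \frac{245 + \frac{1}{-250 + 439}}{-30 + \left(-5 + 5 \left(-5\right)\right)} = \frac{245 + \frac{1}{189}}{-30 - 30} = \frac{46306}{189 \left(-60\right)} = \frac{46306}{189} \left(- \frac{1}{60}\right) = - \frac{23153}{5670}$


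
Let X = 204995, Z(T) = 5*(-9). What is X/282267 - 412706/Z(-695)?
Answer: 4314907751/470445 ≈ 9172.0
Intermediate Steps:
Z(T) = -45
X/282267 - 412706/Z(-695) = 204995/282267 - 412706/(-45) = 204995*(1/282267) - 412706*(-1/45) = 204995/282267 + 412706/45 = 4314907751/470445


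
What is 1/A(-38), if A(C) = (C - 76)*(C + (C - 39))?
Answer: 1/13110 ≈ 7.6278e-5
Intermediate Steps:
A(C) = (-76 + C)*(-39 + 2*C) (A(C) = (-76 + C)*(C + (-39 + C)) = (-76 + C)*(-39 + 2*C))
1/A(-38) = 1/(2964 - 191*(-38) + 2*(-38)²) = 1/(2964 + 7258 + 2*1444) = 1/(2964 + 7258 + 2888) = 1/13110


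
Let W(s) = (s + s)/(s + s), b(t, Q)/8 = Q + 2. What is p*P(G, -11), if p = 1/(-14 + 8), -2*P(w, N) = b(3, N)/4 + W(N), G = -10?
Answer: -17/12 ≈ -1.4167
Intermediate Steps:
b(t, Q) = 16 + 8*Q (b(t, Q) = 8*(Q + 2) = 8*(2 + Q) = 16 + 8*Q)
W(s) = 1 (W(s) = (2*s)/((2*s)) = (2*s)*(1/(2*s)) = 1)
P(w, N) = -5/2 - N (P(w, N) = -((16 + 8*N)/4 + 1)/2 = -((16 + 8*N)*(¼) + 1)/2 = -((4 + 2*N) + 1)/2 = -(5 + 2*N)/2 = -5/2 - N)
p = -⅙ (p = 1/(-6) = -⅙ ≈ -0.16667)
p*P(G, -11) = -(-5/2 - 1*(-11))/6 = -(-5/2 + 11)/6 = -⅙*17/2 = -17/12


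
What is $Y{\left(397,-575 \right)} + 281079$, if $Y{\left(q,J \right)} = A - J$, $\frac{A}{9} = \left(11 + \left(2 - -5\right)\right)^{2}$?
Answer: $284570$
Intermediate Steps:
$A = 2916$ ($A = 9 \left(11 + \left(2 - -5\right)\right)^{2} = 9 \left(11 + \left(2 + 5\right)\right)^{2} = 9 \left(11 + 7\right)^{2} = 9 \cdot 18^{2} = 9 \cdot 324 = 2916$)
$Y{\left(q,J \right)} = 2916 - J$
$Y{\left(397,-575 \right)} + 281079 = \left(2916 - -575\right) + 281079 = \left(2916 + 575\right) + 281079 = 3491 + 281079 = 284570$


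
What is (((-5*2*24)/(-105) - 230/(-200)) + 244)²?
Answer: 1199998881/19600 ≈ 61224.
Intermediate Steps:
(((-5*2*24)/(-105) - 230/(-200)) + 244)² = ((-10*24*(-1/105) - 230*(-1/200)) + 244)² = ((-240*(-1/105) + 23/20) + 244)² = ((16/7 + 23/20) + 244)² = (481/140 + 244)² = (34641/140)² = 1199998881/19600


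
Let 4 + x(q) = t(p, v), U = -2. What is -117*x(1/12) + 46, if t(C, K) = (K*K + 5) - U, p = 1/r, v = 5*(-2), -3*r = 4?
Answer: -12005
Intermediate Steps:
r = -4/3 (r = -1/3*4 = -4/3 ≈ -1.3333)
v = -10
p = -3/4 (p = 1/(-4/3) = -3/4 ≈ -0.75000)
t(C, K) = 7 + K**2 (t(C, K) = (K*K + 5) - 1*(-2) = (K**2 + 5) + 2 = (5 + K**2) + 2 = 7 + K**2)
x(q) = 103 (x(q) = -4 + (7 + (-10)**2) = -4 + (7 + 100) = -4 + 107 = 103)
-117*x(1/12) + 46 = -117*103 + 46 = -12051 + 46 = -12005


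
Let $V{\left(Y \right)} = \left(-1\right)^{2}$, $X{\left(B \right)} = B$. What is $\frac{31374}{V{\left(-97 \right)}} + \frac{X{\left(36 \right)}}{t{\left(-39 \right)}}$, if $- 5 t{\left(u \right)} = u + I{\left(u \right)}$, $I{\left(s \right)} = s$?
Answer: $\frac{407892}{13} \approx 31376.0$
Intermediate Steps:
$V{\left(Y \right)} = 1$
$t{\left(u \right)} = - \frac{2 u}{5}$ ($t{\left(u \right)} = - \frac{u + u}{5} = - \frac{2 u}{5}$)
$\frac{31374}{V{\left(-97 \right)}} + \frac{X{\left(36 \right)}}{t{\left(-39 \right)}} = \frac{31374}{1} + \frac{36}{\left(- \frac{2}{5}\right) \left(-39\right)} = 31374 \cdot 1 + \frac{36}{\frac{78}{5}} = 31374 + 36 \cdot \frac{5}{78} = 31374 + \frac{30}{13} = \frac{407892}{13}$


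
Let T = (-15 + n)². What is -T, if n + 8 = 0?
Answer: -529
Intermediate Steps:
n = -8 (n = -8 + 0 = -8)
T = 529 (T = (-15 - 8)² = (-23)² = 529)
-T = -1*529 = -529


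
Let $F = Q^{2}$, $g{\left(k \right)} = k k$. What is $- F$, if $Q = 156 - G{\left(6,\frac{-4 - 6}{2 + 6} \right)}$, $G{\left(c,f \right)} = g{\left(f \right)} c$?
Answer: $- \frac{1375929}{64} \approx -21499.0$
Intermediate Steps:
$g{\left(k \right)} = k^{2}$
$G{\left(c,f \right)} = c f^{2}$ ($G{\left(c,f \right)} = f^{2} c = c f^{2}$)
$Q = \frac{1173}{8}$ ($Q = 156 - 6 \left(\frac{-4 - 6}{2 + 6}\right)^{2} = 156 - 6 \left(- \frac{10}{8}\right)^{2} = 156 - 6 \left(\left(-10\right) \frac{1}{8}\right)^{2} = 156 - 6 \left(- \frac{5}{4}\right)^{2} = 156 - 6 \cdot \frac{25}{16} = 156 - \frac{75}{8} = \frac{1173}{8} \approx 146.63$)
$F = \frac{1375929}{64}$ ($F = \left(\frac{1173}{8}\right)^{2} = \frac{1375929}{64} \approx 21499.0$)
$- F = \left(-1\right) \frac{1375929}{64} = - \frac{1375929}{64}$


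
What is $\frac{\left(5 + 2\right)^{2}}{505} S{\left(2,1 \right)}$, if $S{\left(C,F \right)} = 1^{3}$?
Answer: $\frac{49}{505} \approx 0.09703$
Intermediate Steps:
$S{\left(C,F \right)} = 1$
$\frac{\left(5 + 2\right)^{2}}{505} S{\left(2,1 \right)} = \frac{\left(5 + 2\right)^{2}}{505} \cdot 1 = 7^{2} \cdot \frac{1}{505} \cdot 1 = 49 \cdot \frac{1}{505} \cdot 1 = \frac{49}{505} \cdot 1 = \frac{49}{505}$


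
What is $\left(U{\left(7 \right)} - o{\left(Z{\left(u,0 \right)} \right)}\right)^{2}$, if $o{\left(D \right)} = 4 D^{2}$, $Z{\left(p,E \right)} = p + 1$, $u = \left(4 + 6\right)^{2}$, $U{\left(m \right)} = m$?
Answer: $1664395209$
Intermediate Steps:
$u = 100$ ($u = 10^{2} = 100$)
$Z{\left(p,E \right)} = 1 + p$
$\left(U{\left(7 \right)} - o{\left(Z{\left(u,0 \right)} \right)}\right)^{2} = \left(7 - 4 \left(1 + 100\right)^{2}\right)^{2} = \left(7 - 4 \cdot 101^{2}\right)^{2} = \left(7 - 4 \cdot 10201\right)^{2} = \left(7 - 40804\right)^{2} = \left(-40797\right)^{2} = 1664395209$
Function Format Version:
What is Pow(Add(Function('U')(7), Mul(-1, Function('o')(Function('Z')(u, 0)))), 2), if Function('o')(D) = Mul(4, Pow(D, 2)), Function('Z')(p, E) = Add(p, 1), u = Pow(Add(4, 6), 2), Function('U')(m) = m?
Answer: 1664395209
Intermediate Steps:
u = 100 (u = Pow(10, 2) = 100)
Function('Z')(p, E) = Add(1, p)
Pow(Add(Function('U')(7), Mul(-1, Function('o')(Function('Z')(u, 0)))), 2) = Pow(Add(7, Mul(-1, Mul(4, Pow(Add(1, 100), 2)))), 2) = Pow(Add(7, Mul(-1, Mul(4, Pow(101, 2)))), 2) = Pow(Add(7, Mul(-1, Mul(4, 10201))), 2) = Pow(Add(7, Mul(-1, 40804)), 2) = Pow(Add(7, -40804), 2) = Pow(-40797, 2) = 1664395209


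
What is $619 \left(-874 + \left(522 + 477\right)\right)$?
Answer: $77375$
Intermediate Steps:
$619 \left(-874 + \left(522 + 477\right)\right) = 619 \left(-874 + 999\right) = 619 \cdot 125 = 77375$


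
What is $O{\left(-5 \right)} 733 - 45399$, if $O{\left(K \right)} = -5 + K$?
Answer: $-52729$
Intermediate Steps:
$O{\left(-5 \right)} 733 - 45399 = \left(-5 - 5\right) 733 - 45399 = \left(-10\right) 733 - 45399 = -7330 - 45399 = -52729$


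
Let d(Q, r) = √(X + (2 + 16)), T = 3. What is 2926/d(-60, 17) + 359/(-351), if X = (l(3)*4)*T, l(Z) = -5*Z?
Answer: -359/351 - 1463*I*√2/9 ≈ -1.0228 - 229.89*I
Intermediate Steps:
X = -180 (X = (-5*3*4)*3 = -15*4*3 = -60*3 = -180)
d(Q, r) = 9*I*√2 (d(Q, r) = √(-180 + (2 + 16)) = √(-180 + 18) = √(-162) = 9*I*√2)
2926/d(-60, 17) + 359/(-351) = 2926/((9*I*√2)) + 359/(-351) = 2926*(-I*√2/18) + 359*(-1/351) = -1463*I*√2/9 - 359/351 = -359/351 - 1463*I*√2/9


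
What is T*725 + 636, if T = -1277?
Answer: -925189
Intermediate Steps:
T*725 + 636 = -1277*725 + 636 = -925825 + 636 = -925189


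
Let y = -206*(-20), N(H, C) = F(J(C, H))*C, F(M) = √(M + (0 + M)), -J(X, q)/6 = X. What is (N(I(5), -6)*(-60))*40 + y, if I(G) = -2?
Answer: 4120 + 86400*√2 ≈ 1.2631e+5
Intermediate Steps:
J(X, q) = -6*X
F(M) = √2*√M (F(M) = √(M + M) = √(2*M) = √2*√M)
N(H, C) = 2*C*√3*√(-C) (N(H, C) = (√2*√(-6*C))*C = (√2*(√6*√(-C)))*C = (2*√3*√(-C))*C = 2*C*√3*√(-C))
y = 4120
(N(I(5), -6)*(-60))*40 + y = (-2*√3*(-1*(-6))^(3/2)*(-60))*40 + 4120 = (-2*√3*6^(3/2)*(-60))*40 + 4120 = (-2*√3*6*√6*(-60))*40 + 4120 = (-36*√2*(-60))*40 + 4120 = (2160*√2)*40 + 4120 = 86400*√2 + 4120 = 4120 + 86400*√2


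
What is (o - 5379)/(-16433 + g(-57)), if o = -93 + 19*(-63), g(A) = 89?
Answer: 741/1816 ≈ 0.40804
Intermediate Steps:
o = -1290 (o = -93 - 1197 = -1290)
(o - 5379)/(-16433 + g(-57)) = (-1290 - 5379)/(-16433 + 89) = -6669/(-16344) = -6669*(-1/16344) = 741/1816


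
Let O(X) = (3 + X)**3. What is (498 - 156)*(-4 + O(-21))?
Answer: -1995912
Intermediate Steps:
(498 - 156)*(-4 + O(-21)) = (498 - 156)*(-4 + (3 - 21)**3) = 342*(-4 + (-18)**3) = 342*(-4 - 5832) = 342*(-5836) = -1995912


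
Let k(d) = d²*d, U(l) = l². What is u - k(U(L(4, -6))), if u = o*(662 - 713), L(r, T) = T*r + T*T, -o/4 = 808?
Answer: -2821152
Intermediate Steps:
o = -3232 (o = -4*808 = -3232)
L(r, T) = T² + T*r (L(r, T) = T*r + T² = T² + T*r)
k(d) = d³
u = 164832 (u = -3232*(662 - 713) = -3232*(-51) = 164832)
u - k(U(L(4, -6))) = 164832 - ((-6*(-6 + 4))²)³ = 164832 - ((-6*(-2))²)³ = 164832 - (12²)³ = 164832 - 1*144³ = 164832 - 1*2985984 = 164832 - 2985984 = -2821152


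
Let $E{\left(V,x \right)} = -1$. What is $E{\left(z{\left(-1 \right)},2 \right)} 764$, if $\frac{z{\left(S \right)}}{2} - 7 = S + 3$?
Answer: $-764$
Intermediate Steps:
$z{\left(S \right)} = 20 + 2 S$ ($z{\left(S \right)} = 14 + 2 \left(S + 3\right) = 14 + 2 \left(3 + S\right) = 14 + \left(6 + 2 S\right) = 20 + 2 S$)
$E{\left(z{\left(-1 \right)},2 \right)} 764 = \left(-1\right) 764 = -764$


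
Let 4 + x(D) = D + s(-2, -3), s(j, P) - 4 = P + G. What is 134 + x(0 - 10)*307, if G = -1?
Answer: -4164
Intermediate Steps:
s(j, P) = 3 + P (s(j, P) = 4 + (P - 1) = 4 + (-1 + P) = 3 + P)
x(D) = -4 + D (x(D) = -4 + (D + (3 - 3)) = -4 + (D + 0) = -4 + D)
134 + x(0 - 10)*307 = 134 + (-4 + (0 - 10))*307 = 134 + (-4 - 10)*307 = 134 - 14*307 = 134 - 4298 = -4164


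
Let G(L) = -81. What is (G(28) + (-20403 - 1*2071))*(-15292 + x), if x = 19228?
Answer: -88776480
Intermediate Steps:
(G(28) + (-20403 - 1*2071))*(-15292 + x) = (-81 + (-20403 - 1*2071))*(-15292 + 19228) = (-81 + (-20403 - 2071))*3936 = (-81 - 22474)*3936 = -22555*3936 = -88776480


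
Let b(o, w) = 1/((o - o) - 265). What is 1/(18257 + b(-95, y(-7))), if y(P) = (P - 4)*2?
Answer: 265/4838104 ≈ 5.4774e-5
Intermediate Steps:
y(P) = -8 + 2*P (y(P) = (-4 + P)*2 = -8 + 2*P)
b(o, w) = -1/265 (b(o, w) = 1/(0 - 265) = 1/(-265) = -1/265)
1/(18257 + b(-95, y(-7))) = 1/(18257 - 1/265) = 1/(4838104/265) = 265/4838104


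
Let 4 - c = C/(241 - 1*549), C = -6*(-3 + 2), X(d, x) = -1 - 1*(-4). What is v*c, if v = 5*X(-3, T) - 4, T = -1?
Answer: 619/14 ≈ 44.214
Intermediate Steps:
X(d, x) = 3 (X(d, x) = -1 + 4 = 3)
C = 6 (C = -6*(-1) = 6)
c = 619/154 (c = 4 - 6/(241 - 1*549) = 4 - 6/(241 - 549) = 4 - 6/(-308) = 4 - 6*(-1)/308 = 4 - 1*(-3/154) = 4 + 3/154 = 619/154 ≈ 4.0195)
v = 11 (v = 5*3 - 4 = 15 - 4 = 11)
v*c = 11*(619/154) = 619/14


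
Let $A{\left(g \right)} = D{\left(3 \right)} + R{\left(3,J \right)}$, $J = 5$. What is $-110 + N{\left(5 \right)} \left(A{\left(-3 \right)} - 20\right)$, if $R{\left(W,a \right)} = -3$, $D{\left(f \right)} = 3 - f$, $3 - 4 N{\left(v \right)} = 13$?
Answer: $- \frac{105}{2} \approx -52.5$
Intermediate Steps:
$N{\left(v \right)} = - \frac{5}{2}$ ($N{\left(v \right)} = \frac{3}{4} - \frac{13}{4} = - \frac{5}{2}$)
$A{\left(g \right)} = -3$ ($A{\left(g \right)} = \left(3 - 3\right) - 3 = 0 - 3 = -3$)
$-110 + N{\left(5 \right)} \left(A{\left(-3 \right)} - 20\right) = -110 - \frac{5 \left(-3 - 20\right)}{2} = -110 - - \frac{115}{2} = -110 + \frac{115}{2} = - \frac{105}{2}$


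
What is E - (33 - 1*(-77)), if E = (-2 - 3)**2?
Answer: -85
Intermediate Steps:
E = 25 (E = (-5)**2 = 25)
E - (33 - 1*(-77)) = 25 - (33 - 1*(-77)) = 25 - (33 + 77) = 25 - 1*110 = 25 - 110 = -85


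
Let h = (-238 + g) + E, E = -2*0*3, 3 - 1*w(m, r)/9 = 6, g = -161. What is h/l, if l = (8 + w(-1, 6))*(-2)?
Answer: -21/2 ≈ -10.500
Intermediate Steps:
w(m, r) = -27 (w(m, r) = 27 - 9*6 = 27 - 54 = -27)
E = 0 (E = 0*3 = 0)
h = -399 (h = (-238 - 161) + 0 = -399 + 0 = -399)
l = 38 (l = (8 - 27)*(-2) = -19*(-2) = 38)
h/l = -399/38 = -399*1/38 = -21/2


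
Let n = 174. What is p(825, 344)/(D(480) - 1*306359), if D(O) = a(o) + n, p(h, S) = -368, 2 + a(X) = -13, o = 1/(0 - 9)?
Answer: 46/38275 ≈ 0.0012018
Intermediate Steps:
o = -⅑ (o = 1/(-9) = -⅑ ≈ -0.11111)
a(X) = -15 (a(X) = -2 - 13 = -15)
D(O) = 159 (D(O) = -15 + 174 = 159)
p(825, 344)/(D(480) - 1*306359) = -368/(159 - 1*306359) = -368/(159 - 306359) = -368/(-306200) = -368*(-1/306200) = 46/38275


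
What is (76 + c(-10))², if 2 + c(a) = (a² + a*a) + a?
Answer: 69696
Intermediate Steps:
c(a) = -2 + a + 2*a² (c(a) = -2 + ((a² + a*a) + a) = -2 + ((a² + a²) + a) = -2 + (2*a² + a) = -2 + (a + 2*a²) = -2 + a + 2*a²)
(76 + c(-10))² = (76 + (-2 - 10 + 2*(-10)²))² = (76 + (-2 - 10 + 2*100))² = (76 + (-2 - 10 + 200))² = (76 + 188)² = 264² = 69696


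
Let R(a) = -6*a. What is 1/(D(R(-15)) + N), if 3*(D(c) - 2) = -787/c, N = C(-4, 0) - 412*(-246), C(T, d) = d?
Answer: 270/27364793 ≈ 9.8667e-6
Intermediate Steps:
N = 101352 (N = 0 - 412*(-246) = 0 + 101352 = 101352)
D(c) = 2 - 787/(3*c) (D(c) = 2 + (-787/c)/3 = 2 - 787/(3*c))
1/(D(R(-15)) + N) = 1/((2 - 787/(3*((-6*(-15))))) + 101352) = 1/((2 - 787/3/90) + 101352) = 1/((2 - 787/3*1/90) + 101352) = 1/((2 - 787/270) + 101352) = 1/(-247/270 + 101352) = 1/(27364793/270) = 270/27364793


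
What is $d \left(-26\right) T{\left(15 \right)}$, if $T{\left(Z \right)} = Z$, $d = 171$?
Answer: $-66690$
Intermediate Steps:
$d \left(-26\right) T{\left(15 \right)} = 171 \left(-26\right) 15 = \left(-4446\right) 15 = -66690$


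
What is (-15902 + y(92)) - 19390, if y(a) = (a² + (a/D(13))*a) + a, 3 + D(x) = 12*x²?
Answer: -54131936/2025 ≈ -26732.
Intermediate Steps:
D(x) = -3 + 12*x²
y(a) = a + 2026*a²/2025 (y(a) = (a² + (a/(-3 + 12*13²))*a) + a = (a² + (a/(-3 + 12*169))*a) + a = (a² + (a/(-3 + 2028))*a) + a = (a² + (a/2025)*a) + a = (a² + a²/2025) + a = 2026*a²/2025 + a = a + 2026*a²/2025)
(-15902 + y(92)) - 19390 = (-15902 + (1/2025)*92*(2025 + 2026*92)) - 19390 = (-15902 + (1/2025)*92*(2025 + 186392)) - 19390 = (-15902 + (1/2025)*92*188417) - 19390 = (-15902 + 17334364/2025) - 19390 = -14867186/2025 - 19390 = -54131936/2025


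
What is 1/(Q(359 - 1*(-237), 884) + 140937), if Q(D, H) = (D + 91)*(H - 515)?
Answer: 1/394440 ≈ 2.5352e-6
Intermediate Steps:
Q(D, H) = (-515 + H)*(91 + D) (Q(D, H) = (91 + D)*(-515 + H) = (-515 + H)*(91 + D))
1/(Q(359 - 1*(-237), 884) + 140937) = 1/((-46865 - 515*(359 - 1*(-237)) + 91*884 + (359 - 1*(-237))*884) + 140937) = 1/((-46865 - 515*(359 + 237) + 80444 + (359 + 237)*884) + 140937) = 1/((-46865 - 515*596 + 80444 + 596*884) + 140937) = 1/((-46865 - 306940 + 80444 + 526864) + 140937) = 1/(253503 + 140937) = 1/394440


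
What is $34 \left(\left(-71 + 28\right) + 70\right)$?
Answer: $918$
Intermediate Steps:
$34 \left(\left(-71 + 28\right) + 70\right) = 34 \left(-43 + 70\right) = 34 \cdot 27 = 918$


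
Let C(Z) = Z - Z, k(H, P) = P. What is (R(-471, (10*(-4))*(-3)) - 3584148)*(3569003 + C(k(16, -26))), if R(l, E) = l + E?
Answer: -12793087684497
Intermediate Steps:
C(Z) = 0
R(l, E) = E + l
(R(-471, (10*(-4))*(-3)) - 3584148)*(3569003 + C(k(16, -26))) = (((10*(-4))*(-3) - 471) - 3584148)*(3569003 + 0) = ((-40*(-3) - 471) - 3584148)*3569003 = ((120 - 471) - 3584148)*3569003 = (-351 - 3584148)*3569003 = -3584499*3569003 = -12793087684497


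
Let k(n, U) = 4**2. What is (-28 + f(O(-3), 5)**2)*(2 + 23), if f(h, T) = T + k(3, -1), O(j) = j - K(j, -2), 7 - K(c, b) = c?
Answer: 10325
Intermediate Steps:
K(c, b) = 7 - c
O(j) = -7 + 2*j (O(j) = j - (7 - j) = j + (-7 + j) = -7 + 2*j)
k(n, U) = 16
f(h, T) = 16 + T (f(h, T) = T + 16 = 16 + T)
(-28 + f(O(-3), 5)**2)*(2 + 23) = (-28 + (16 + 5)**2)*(2 + 23) = (-28 + 21**2)*25 = (-28 + 441)*25 = 413*25 = 10325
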